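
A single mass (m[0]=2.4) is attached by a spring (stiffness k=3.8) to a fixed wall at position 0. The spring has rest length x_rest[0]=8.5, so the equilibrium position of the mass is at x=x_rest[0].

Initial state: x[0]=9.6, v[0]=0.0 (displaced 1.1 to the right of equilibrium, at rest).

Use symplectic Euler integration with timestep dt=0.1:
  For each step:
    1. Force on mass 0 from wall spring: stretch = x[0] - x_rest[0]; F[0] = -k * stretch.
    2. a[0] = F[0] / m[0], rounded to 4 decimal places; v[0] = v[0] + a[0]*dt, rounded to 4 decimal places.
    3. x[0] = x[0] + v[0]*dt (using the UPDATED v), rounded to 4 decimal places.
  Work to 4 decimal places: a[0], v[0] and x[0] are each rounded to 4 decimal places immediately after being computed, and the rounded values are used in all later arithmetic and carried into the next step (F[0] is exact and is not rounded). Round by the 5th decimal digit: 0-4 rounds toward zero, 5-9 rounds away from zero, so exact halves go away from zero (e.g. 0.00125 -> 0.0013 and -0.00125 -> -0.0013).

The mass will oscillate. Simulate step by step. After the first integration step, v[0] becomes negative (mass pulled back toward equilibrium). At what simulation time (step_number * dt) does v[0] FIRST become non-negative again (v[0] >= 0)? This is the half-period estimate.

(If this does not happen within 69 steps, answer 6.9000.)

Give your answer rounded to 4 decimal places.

Answer: 2.5000

Derivation:
Step 0: x=[9.6000] v=[0.0000]
Step 1: x=[9.5826] v=[-0.1742]
Step 2: x=[9.5480] v=[-0.3456]
Step 3: x=[9.4969] v=[-0.5115]
Step 4: x=[9.4300] v=[-0.6693]
Step 5: x=[9.3483] v=[-0.8166]
Step 6: x=[9.2532] v=[-0.9509]
Step 7: x=[9.1462] v=[-1.0702]
Step 8: x=[9.0290] v=[-1.1725]
Step 9: x=[8.9034] v=[-1.2563]
Step 10: x=[8.7714] v=[-1.3202]
Step 11: x=[8.6351] v=[-1.3632]
Step 12: x=[8.4966] v=[-1.3846]
Step 13: x=[8.3582] v=[-1.3841]
Step 14: x=[8.2220] v=[-1.3617]
Step 15: x=[8.0902] v=[-1.3177]
Step 16: x=[7.9649] v=[-1.2528]
Step 17: x=[7.8481] v=[-1.1681]
Step 18: x=[7.7416] v=[-1.0649]
Step 19: x=[7.6471] v=[-0.9448]
Step 20: x=[7.5661] v=[-0.8098]
Step 21: x=[7.4999] v=[-0.6619]
Step 22: x=[7.4495] v=[-0.5036]
Step 23: x=[7.4158] v=[-0.3373]
Step 24: x=[7.3992] v=[-0.1656]
Step 25: x=[7.4001] v=[0.0087]
First v>=0 after going negative at step 25, time=2.5000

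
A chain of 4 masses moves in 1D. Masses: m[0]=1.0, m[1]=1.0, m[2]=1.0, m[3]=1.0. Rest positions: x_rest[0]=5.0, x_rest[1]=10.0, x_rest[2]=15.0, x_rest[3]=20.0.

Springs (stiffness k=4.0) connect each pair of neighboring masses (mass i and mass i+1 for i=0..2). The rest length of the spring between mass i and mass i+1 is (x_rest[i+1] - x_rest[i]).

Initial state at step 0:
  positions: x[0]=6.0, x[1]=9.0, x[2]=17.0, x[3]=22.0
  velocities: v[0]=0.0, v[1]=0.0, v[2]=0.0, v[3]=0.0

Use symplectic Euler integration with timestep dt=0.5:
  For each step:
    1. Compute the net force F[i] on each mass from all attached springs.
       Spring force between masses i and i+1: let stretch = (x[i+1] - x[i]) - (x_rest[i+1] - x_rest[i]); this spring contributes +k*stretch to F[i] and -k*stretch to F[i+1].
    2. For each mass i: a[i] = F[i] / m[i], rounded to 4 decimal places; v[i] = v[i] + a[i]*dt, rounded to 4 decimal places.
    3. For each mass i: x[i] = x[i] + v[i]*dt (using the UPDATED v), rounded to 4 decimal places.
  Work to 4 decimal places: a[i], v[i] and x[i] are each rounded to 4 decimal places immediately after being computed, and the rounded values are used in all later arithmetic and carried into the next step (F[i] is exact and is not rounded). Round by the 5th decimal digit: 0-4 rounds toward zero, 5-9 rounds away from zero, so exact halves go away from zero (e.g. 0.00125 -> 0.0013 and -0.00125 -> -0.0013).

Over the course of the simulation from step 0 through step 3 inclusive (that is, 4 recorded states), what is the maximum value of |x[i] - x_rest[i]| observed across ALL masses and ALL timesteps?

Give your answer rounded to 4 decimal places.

Step 0: x=[6.0000 9.0000 17.0000 22.0000] v=[0.0000 0.0000 0.0000 0.0000]
Step 1: x=[4.0000 14.0000 14.0000 22.0000] v=[-4.0000 10.0000 -6.0000 0.0000]
Step 2: x=[7.0000 9.0000 19.0000 19.0000] v=[6.0000 -10.0000 10.0000 -6.0000]
Step 3: x=[7.0000 12.0000 14.0000 21.0000] v=[0.0000 6.0000 -10.0000 4.0000]
Max displacement = 4.0000

Answer: 4.0000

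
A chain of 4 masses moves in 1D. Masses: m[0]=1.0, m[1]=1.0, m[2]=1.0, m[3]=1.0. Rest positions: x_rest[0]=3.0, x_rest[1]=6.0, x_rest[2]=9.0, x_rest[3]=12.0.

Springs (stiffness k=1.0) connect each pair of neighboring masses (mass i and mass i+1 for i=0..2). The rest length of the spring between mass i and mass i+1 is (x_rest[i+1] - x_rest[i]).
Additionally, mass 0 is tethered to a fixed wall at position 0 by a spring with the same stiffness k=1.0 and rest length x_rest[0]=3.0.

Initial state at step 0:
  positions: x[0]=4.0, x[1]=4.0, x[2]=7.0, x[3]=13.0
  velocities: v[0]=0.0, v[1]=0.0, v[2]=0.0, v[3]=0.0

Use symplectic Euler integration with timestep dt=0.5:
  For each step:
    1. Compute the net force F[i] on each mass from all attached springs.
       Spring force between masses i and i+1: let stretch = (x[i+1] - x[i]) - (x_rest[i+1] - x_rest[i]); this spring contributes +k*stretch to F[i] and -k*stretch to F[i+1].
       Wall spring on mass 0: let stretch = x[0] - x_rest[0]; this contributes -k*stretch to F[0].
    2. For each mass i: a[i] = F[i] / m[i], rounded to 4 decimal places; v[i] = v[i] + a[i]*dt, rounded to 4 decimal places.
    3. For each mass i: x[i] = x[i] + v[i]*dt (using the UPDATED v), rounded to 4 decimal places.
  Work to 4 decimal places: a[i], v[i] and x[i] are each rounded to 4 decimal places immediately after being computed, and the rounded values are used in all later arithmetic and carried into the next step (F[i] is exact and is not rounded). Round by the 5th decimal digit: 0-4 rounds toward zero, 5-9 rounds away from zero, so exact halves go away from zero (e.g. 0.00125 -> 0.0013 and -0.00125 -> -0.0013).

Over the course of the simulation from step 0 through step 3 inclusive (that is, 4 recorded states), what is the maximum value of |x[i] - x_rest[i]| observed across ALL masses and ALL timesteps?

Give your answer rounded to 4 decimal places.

Answer: 2.0156

Derivation:
Step 0: x=[4.0000 4.0000 7.0000 13.0000] v=[0.0000 0.0000 0.0000 0.0000]
Step 1: x=[3.0000 4.7500 7.7500 12.2500] v=[-2.0000 1.5000 1.5000 -1.5000]
Step 2: x=[1.6875 5.8125 8.8750 11.1250] v=[-2.6250 2.1250 2.2500 -2.2500]
Step 3: x=[0.9844 6.6094 9.7969 10.1875] v=[-1.4063 1.5938 1.8438 -1.8750]
Max displacement = 2.0156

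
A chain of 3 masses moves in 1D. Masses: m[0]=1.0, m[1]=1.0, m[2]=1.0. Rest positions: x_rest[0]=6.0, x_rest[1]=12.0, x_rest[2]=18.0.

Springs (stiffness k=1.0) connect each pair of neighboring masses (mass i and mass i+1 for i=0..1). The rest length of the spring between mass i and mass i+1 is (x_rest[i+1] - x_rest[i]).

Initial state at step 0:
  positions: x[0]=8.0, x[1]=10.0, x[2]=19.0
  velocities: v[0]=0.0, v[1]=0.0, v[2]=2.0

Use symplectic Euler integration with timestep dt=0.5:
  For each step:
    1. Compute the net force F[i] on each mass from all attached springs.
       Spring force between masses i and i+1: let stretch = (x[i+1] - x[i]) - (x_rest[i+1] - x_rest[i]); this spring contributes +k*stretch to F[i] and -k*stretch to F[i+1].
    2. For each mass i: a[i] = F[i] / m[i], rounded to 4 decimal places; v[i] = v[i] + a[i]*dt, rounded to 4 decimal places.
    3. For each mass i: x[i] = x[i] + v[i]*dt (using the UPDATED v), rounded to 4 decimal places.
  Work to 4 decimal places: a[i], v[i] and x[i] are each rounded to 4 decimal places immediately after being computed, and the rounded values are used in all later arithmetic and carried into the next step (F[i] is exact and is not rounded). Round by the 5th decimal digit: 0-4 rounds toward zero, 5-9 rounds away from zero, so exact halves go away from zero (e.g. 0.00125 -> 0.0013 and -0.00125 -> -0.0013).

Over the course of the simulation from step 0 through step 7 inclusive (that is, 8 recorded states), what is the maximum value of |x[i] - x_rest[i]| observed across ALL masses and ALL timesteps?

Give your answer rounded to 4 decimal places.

Step 0: x=[8.0000 10.0000 19.0000] v=[0.0000 0.0000 2.0000]
Step 1: x=[7.0000 11.7500 19.2500] v=[-2.0000 3.5000 0.5000]
Step 2: x=[5.6875 14.1875 19.1250] v=[-2.6250 4.8750 -0.2500]
Step 3: x=[5.0000 15.7344 19.2657] v=[-1.3750 3.0938 0.2813]
Step 4: x=[5.4961 15.4805 20.0236] v=[0.9922 -0.5078 1.5157]
Step 5: x=[6.9883 13.8663 21.1457] v=[2.9844 -3.2285 2.2442]
Step 6: x=[8.7000 12.3524 21.9480] v=[3.4234 -3.0278 1.6045]
Step 7: x=[9.8248 12.3243 21.8514] v=[2.2496 -0.0562 -0.1933]
Max displacement = 3.9480

Answer: 3.9480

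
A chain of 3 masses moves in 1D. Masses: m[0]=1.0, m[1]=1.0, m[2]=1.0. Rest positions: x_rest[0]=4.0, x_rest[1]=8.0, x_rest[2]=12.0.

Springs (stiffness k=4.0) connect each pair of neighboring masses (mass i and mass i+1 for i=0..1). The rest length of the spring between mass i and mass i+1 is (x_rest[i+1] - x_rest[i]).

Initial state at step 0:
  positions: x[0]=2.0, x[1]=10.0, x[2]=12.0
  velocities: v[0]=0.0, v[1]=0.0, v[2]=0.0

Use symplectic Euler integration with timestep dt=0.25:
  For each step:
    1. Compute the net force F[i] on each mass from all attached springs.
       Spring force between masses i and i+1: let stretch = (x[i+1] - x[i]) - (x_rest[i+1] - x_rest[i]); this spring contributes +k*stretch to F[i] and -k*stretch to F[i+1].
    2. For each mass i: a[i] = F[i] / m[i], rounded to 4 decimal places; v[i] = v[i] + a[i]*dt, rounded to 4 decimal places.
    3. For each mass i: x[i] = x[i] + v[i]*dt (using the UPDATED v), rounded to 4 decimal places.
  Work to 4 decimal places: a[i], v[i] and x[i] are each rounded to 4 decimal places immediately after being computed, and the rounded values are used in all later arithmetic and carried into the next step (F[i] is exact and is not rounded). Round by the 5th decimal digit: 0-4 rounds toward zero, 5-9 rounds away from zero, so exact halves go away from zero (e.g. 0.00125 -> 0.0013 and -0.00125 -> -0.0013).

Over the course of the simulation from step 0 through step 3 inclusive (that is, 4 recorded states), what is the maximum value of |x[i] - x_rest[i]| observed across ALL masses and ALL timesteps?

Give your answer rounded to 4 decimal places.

Step 0: x=[2.0000 10.0000 12.0000] v=[0.0000 0.0000 0.0000]
Step 1: x=[3.0000 8.5000 12.5000] v=[4.0000 -6.0000 2.0000]
Step 2: x=[4.3750 6.6250 13.0000] v=[5.5000 -7.5000 2.0000]
Step 3: x=[5.3125 5.7813 12.9063] v=[3.7500 -3.3750 -0.3750]
Max displacement = 2.2187

Answer: 2.2187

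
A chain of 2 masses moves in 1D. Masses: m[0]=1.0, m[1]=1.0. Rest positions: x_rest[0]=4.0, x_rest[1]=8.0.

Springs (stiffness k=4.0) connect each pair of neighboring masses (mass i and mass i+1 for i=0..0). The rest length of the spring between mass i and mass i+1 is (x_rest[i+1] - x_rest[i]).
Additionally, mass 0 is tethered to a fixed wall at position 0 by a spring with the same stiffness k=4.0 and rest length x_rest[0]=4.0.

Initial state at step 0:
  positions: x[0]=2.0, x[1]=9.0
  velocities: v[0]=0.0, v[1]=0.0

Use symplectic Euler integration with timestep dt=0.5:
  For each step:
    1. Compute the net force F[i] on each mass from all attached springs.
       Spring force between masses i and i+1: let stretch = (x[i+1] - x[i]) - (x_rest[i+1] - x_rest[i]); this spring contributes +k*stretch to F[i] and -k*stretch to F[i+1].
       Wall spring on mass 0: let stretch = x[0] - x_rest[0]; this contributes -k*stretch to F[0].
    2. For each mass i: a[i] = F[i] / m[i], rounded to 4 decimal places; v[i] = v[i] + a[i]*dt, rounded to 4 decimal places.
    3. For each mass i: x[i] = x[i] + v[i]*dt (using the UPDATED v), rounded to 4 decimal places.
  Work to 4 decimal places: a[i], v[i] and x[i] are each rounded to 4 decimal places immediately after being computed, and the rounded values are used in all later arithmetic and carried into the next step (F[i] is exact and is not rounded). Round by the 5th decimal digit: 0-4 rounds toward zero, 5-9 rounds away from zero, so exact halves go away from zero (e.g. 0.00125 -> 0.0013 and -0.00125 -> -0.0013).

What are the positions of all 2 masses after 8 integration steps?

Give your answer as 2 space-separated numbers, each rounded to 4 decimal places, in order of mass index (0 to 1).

Step 0: x=[2.0000 9.0000] v=[0.0000 0.0000]
Step 1: x=[7.0000 6.0000] v=[10.0000 -6.0000]
Step 2: x=[4.0000 8.0000] v=[-6.0000 4.0000]
Step 3: x=[1.0000 10.0000] v=[-6.0000 4.0000]
Step 4: x=[6.0000 7.0000] v=[10.0000 -6.0000]
Step 5: x=[6.0000 7.0000] v=[0.0000 0.0000]
Step 6: x=[1.0000 10.0000] v=[-10.0000 6.0000]
Step 7: x=[4.0000 8.0000] v=[6.0000 -4.0000]
Step 8: x=[7.0000 6.0000] v=[6.0000 -4.0000]

Answer: 7.0000 6.0000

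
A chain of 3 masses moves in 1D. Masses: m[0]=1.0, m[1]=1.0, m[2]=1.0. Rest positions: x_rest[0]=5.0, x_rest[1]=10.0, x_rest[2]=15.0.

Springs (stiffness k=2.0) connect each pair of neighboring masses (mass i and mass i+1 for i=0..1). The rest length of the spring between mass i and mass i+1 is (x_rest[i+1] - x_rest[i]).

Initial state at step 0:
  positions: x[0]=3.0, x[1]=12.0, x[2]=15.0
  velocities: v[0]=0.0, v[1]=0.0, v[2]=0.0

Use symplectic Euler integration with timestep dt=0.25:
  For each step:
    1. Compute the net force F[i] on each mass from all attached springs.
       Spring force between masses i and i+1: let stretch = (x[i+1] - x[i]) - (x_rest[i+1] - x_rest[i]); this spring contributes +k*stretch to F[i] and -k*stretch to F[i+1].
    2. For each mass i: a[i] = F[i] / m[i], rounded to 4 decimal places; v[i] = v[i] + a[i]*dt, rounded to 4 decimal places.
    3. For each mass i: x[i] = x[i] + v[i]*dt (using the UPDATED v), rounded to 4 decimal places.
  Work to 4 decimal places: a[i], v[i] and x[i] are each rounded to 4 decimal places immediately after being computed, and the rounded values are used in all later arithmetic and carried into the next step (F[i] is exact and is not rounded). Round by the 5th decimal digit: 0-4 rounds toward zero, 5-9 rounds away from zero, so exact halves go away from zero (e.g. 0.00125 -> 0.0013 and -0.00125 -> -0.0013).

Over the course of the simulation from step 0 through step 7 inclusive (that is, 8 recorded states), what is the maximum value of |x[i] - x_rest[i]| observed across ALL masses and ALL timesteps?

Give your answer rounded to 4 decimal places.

Answer: 2.0183

Derivation:
Step 0: x=[3.0000 12.0000 15.0000] v=[0.0000 0.0000 0.0000]
Step 1: x=[3.5000 11.2500 15.2500] v=[2.0000 -3.0000 1.0000]
Step 2: x=[4.3438 10.0313 15.6250] v=[3.3750 -4.8750 1.5000]
Step 3: x=[5.2735 8.8008 15.9258] v=[3.7188 -4.9219 1.2032]
Step 4: x=[6.0191 8.0200 15.9610] v=[2.9825 -3.1231 0.1407]
Step 5: x=[6.3899 7.9817 15.6286] v=[1.4830 -0.1531 -1.3298]
Step 6: x=[6.3346 8.7003 14.9653] v=[-0.2211 2.8745 -2.6533]
Step 7: x=[5.9500 9.9064 14.1439] v=[-1.5383 4.8242 -3.2858]
Max displacement = 2.0183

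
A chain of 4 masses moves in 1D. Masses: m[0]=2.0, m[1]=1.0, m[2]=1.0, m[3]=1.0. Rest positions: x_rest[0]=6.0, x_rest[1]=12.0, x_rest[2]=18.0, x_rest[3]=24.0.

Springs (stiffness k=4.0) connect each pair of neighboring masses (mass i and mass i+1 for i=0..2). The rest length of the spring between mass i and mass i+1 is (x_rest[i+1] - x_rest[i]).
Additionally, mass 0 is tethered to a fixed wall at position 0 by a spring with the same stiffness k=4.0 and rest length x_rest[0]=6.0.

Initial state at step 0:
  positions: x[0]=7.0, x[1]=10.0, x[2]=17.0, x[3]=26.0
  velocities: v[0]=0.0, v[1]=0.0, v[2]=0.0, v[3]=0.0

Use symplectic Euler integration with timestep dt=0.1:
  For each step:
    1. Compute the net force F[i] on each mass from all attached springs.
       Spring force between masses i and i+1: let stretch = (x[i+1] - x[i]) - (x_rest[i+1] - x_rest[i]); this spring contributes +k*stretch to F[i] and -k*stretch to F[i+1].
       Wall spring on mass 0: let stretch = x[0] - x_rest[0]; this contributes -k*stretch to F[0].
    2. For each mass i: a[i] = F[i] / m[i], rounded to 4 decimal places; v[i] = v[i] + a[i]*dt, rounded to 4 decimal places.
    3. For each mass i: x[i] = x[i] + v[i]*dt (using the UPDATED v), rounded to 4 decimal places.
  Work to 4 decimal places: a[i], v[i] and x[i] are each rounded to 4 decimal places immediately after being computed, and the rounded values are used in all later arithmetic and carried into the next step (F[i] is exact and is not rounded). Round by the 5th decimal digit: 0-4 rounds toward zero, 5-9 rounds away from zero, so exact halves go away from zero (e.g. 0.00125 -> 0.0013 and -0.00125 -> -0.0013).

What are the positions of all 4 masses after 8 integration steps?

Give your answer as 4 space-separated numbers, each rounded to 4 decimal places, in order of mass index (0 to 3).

Answer: 5.2474 13.5282 18.9636 23.1372

Derivation:
Step 0: x=[7.0000 10.0000 17.0000 26.0000] v=[0.0000 0.0000 0.0000 0.0000]
Step 1: x=[6.9200 10.1600 17.0800 25.8800] v=[-0.8000 1.6000 0.8000 -1.2000]
Step 2: x=[6.7664 10.4672 17.2352 25.6480] v=[-1.5360 3.0720 1.5520 -2.3200]
Step 3: x=[6.5515 10.8971 17.4562 25.3195] v=[-2.1491 4.2989 2.2099 -3.2851]
Step 4: x=[6.2925 11.4155 17.7294 24.9165] v=[-2.5903 5.1843 2.7316 -4.0304]
Step 5: x=[6.0101 11.9816 18.0375 24.4660] v=[-2.8242 5.6607 3.0809 -4.5052]
Step 6: x=[5.7269 12.5511 18.3605 23.9983] v=[-2.8319 5.6945 3.2299 -4.6766]
Step 7: x=[5.4657 13.0800 18.6766 23.5451] v=[-2.6124 5.2886 3.1613 -4.5317]
Step 8: x=[5.2474 13.5282 18.9636 23.1372] v=[-2.1827 4.4815 2.8701 -4.0791]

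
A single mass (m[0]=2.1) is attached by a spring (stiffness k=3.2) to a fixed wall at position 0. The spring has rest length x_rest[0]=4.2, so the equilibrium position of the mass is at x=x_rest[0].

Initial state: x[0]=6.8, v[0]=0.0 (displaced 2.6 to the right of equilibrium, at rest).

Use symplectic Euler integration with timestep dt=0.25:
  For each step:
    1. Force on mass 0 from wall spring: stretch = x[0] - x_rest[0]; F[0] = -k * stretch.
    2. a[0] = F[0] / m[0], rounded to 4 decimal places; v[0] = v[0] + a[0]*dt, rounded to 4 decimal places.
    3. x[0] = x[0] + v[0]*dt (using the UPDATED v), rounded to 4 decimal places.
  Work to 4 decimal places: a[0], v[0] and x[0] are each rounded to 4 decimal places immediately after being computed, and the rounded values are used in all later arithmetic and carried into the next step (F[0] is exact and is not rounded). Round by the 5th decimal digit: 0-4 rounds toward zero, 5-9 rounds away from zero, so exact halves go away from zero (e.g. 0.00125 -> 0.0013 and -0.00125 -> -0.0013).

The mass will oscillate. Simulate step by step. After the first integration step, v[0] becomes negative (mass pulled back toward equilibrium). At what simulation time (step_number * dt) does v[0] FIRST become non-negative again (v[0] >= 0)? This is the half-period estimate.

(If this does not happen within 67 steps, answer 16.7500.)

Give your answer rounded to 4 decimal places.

Step 0: x=[6.8000] v=[0.0000]
Step 1: x=[6.5524] v=[-0.9905]
Step 2: x=[6.0807] v=[-1.8867]
Step 3: x=[5.4299] v=[-2.6032]
Step 4: x=[4.6620] v=[-3.0717]
Step 5: x=[3.8501] v=[-3.2477]
Step 6: x=[3.0715] v=[-3.1144]
Step 7: x=[2.4004] v=[-2.6845]
Step 8: x=[1.9007] v=[-1.9990]
Step 9: x=[1.6199] v=[-1.1231]
Step 10: x=[1.5849] v=[-0.1402]
Step 11: x=[1.7989] v=[0.8560]
First v>=0 after going negative at step 11, time=2.7500

Answer: 2.7500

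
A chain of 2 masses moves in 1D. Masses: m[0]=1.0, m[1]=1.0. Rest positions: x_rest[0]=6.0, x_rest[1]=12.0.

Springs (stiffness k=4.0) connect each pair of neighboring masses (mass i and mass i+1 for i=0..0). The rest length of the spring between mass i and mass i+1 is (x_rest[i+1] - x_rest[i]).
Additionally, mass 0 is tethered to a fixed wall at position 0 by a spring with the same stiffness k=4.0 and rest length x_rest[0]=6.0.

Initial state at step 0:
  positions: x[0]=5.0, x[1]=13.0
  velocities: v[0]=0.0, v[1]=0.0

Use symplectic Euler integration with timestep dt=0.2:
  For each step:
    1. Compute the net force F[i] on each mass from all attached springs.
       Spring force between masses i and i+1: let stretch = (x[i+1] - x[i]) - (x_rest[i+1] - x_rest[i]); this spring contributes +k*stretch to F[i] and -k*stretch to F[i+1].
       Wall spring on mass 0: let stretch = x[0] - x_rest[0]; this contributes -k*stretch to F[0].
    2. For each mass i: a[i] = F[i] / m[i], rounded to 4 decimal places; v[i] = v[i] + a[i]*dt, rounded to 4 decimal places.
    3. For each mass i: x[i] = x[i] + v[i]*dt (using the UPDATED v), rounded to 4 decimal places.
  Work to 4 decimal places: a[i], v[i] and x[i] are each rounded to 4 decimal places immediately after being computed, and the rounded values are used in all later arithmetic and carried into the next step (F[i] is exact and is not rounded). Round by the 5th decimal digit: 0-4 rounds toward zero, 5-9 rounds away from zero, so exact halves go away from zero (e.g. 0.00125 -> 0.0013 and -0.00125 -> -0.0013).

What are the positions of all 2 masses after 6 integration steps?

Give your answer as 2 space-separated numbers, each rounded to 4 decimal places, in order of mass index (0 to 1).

Step 0: x=[5.0000 13.0000] v=[0.0000 0.0000]
Step 1: x=[5.4800 12.6800] v=[2.4000 -1.6000]
Step 2: x=[6.2352 12.1680] v=[3.7760 -2.5600]
Step 3: x=[6.9420 11.6668] v=[3.5341 -2.5062]
Step 4: x=[7.2941 11.3696] v=[1.7603 -1.4860]
Step 5: x=[7.1312 11.3803] v=[-0.8146 0.0536]
Step 6: x=[6.5071 11.6712] v=[-3.1203 1.4543]

Answer: 6.5071 11.6712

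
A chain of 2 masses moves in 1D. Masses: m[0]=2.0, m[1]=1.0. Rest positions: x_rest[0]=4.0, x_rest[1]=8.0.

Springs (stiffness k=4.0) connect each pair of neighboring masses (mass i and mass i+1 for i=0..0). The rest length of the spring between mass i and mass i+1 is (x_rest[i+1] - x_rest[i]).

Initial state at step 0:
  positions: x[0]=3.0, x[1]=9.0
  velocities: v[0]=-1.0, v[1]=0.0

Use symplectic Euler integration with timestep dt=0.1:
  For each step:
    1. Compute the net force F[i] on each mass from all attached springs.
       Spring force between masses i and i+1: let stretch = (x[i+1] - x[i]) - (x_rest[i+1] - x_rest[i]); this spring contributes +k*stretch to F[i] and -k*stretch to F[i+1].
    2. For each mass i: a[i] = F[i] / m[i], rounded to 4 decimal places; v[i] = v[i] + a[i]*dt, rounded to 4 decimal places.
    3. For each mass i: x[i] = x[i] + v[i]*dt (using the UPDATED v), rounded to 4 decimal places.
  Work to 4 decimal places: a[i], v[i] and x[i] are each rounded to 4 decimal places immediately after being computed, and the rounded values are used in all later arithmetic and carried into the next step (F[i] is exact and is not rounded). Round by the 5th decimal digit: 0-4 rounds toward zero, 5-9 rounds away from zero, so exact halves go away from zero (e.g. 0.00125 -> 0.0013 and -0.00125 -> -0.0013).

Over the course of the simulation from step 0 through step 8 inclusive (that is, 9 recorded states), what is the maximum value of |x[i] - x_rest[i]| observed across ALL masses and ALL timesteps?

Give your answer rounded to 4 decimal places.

Answer: 1.2767

Derivation:
Step 0: x=[3.0000 9.0000] v=[-1.0000 0.0000]
Step 1: x=[2.9400 8.9200] v=[-0.6000 -0.8000]
Step 2: x=[2.9196 8.7608] v=[-0.2040 -1.5920]
Step 3: x=[2.9360 8.5280] v=[0.1642 -2.3285]
Step 4: x=[2.9843 8.2315] v=[0.4826 -2.9653]
Step 5: x=[3.0575 7.8851] v=[0.7320 -3.4642]
Step 6: x=[3.1473 7.5056] v=[0.8975 -3.7952]
Step 7: x=[3.2442 7.1118] v=[0.9692 -3.9385]
Step 8: x=[3.3385 6.7233] v=[0.9427 -3.8855]
Max displacement = 1.2767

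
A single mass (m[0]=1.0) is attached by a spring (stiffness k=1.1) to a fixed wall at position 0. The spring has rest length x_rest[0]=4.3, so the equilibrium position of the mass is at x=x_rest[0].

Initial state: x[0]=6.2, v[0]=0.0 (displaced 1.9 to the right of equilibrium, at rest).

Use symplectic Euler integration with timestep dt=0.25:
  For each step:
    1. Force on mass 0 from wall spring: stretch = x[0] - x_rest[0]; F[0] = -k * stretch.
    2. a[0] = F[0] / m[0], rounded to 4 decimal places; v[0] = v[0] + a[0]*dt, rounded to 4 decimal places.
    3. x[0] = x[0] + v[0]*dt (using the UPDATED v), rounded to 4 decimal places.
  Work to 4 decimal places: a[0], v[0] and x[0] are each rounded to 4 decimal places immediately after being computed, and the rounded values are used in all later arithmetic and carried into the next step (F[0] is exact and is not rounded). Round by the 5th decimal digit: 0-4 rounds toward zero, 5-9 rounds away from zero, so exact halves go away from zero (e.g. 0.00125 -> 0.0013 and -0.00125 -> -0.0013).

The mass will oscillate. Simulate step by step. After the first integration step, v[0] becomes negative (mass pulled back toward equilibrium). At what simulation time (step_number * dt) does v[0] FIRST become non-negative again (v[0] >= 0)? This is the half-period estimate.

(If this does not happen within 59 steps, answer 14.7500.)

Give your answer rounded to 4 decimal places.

Answer: 3.0000

Derivation:
Step 0: x=[6.2000] v=[0.0000]
Step 1: x=[6.0694] v=[-0.5225]
Step 2: x=[5.8171] v=[-1.0091]
Step 3: x=[5.4605] v=[-1.4263]
Step 4: x=[5.0241] v=[-1.7455]
Step 5: x=[4.5380] v=[-1.9446]
Step 6: x=[4.0355] v=[-2.0101]
Step 7: x=[3.5512] v=[-1.9374]
Step 8: x=[3.1183] v=[-1.7315]
Step 9: x=[2.7667] v=[-1.4065]
Step 10: x=[2.5205] v=[-0.9849]
Step 11: x=[2.3966] v=[-0.4955]
Step 12: x=[2.4036] v=[0.0279]
First v>=0 after going negative at step 12, time=3.0000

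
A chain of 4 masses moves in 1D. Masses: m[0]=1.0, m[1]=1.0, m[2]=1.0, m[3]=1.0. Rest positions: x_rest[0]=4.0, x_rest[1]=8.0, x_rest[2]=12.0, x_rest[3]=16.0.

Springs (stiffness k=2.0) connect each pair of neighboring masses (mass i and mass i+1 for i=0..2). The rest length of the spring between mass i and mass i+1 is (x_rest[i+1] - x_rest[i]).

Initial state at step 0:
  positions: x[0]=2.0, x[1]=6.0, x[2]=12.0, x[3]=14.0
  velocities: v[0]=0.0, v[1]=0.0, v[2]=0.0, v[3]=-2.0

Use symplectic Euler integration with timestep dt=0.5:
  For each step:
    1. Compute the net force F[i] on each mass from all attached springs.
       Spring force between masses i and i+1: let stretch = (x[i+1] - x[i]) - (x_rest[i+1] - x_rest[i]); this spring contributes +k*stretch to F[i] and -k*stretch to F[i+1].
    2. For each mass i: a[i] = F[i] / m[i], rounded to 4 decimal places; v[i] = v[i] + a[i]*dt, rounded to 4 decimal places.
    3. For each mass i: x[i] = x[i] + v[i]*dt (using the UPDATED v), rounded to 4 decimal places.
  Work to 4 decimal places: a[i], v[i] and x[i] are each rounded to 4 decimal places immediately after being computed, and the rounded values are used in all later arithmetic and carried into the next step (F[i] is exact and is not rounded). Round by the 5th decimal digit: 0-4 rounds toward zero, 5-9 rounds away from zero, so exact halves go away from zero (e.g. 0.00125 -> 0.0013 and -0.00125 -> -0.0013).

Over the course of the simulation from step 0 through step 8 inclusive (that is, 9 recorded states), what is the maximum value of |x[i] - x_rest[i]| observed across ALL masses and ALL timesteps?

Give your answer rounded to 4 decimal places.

Step 0: x=[2.0000 6.0000 12.0000 14.0000] v=[0.0000 0.0000 0.0000 -2.0000]
Step 1: x=[2.0000 7.0000 10.0000 14.0000] v=[0.0000 2.0000 -4.0000 0.0000]
Step 2: x=[2.5000 7.0000 8.5000 14.0000] v=[1.0000 0.0000 -3.0000 0.0000]
Step 3: x=[3.2500 5.5000 9.0000 13.2500] v=[1.5000 -3.0000 1.0000 -1.5000]
Step 4: x=[3.1250 4.6250 9.8750 12.3750] v=[-0.2500 -1.7500 1.7500 -1.7500]
Step 5: x=[1.7500 5.6250 9.3750 12.2500] v=[-2.7500 2.0000 -1.0000 -0.2500]
Step 6: x=[0.3125 6.5625 8.4375 12.6875] v=[-2.8750 1.8750 -1.8750 0.8750]
Step 7: x=[0.0000 5.3125 8.6875 13.0000] v=[-0.6250 -2.5000 0.5000 0.6250]
Step 8: x=[0.3438 3.0938 9.4063 13.1563] v=[0.6875 -4.4375 1.4375 0.3125]
Max displacement = 4.9062

Answer: 4.9062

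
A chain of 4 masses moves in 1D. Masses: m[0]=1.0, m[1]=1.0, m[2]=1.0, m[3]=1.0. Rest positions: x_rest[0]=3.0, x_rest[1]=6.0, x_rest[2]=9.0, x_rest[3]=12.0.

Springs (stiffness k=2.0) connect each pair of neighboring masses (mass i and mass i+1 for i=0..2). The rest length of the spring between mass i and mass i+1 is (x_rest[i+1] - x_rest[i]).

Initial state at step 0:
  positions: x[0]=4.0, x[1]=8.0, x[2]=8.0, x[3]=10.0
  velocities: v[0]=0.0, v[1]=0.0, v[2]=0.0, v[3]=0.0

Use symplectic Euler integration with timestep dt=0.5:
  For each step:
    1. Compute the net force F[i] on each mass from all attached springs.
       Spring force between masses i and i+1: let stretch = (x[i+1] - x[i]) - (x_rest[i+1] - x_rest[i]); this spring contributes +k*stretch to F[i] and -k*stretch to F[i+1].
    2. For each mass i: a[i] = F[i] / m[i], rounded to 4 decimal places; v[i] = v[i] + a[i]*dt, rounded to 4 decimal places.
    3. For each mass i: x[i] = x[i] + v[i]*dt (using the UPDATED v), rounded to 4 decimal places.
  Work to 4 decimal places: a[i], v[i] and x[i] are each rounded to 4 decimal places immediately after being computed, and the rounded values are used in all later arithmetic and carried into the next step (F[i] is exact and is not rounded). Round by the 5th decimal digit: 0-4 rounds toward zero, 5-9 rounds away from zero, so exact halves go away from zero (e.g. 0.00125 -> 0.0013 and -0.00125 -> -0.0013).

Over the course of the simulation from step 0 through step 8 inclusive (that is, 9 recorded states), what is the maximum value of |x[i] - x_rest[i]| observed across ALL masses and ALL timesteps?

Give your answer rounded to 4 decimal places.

Answer: 2.3750

Derivation:
Step 0: x=[4.0000 8.0000 8.0000 10.0000] v=[0.0000 0.0000 0.0000 0.0000]
Step 1: x=[4.5000 6.0000 9.0000 10.5000] v=[1.0000 -4.0000 2.0000 1.0000]
Step 2: x=[4.2500 4.7500 9.2500 11.7500] v=[-0.5000 -2.5000 0.5000 2.5000]
Step 3: x=[2.7500 5.5000 8.5000 13.2500] v=[-3.0000 1.5000 -1.5000 3.0000]
Step 4: x=[1.1250 6.3750 8.6250 13.8750] v=[-3.2500 1.7500 0.2500 1.2500]
Step 5: x=[0.6250 5.7500 10.2500 13.3750] v=[-1.0000 -1.2500 3.2500 -1.0000]
Step 6: x=[1.1875 4.8125 11.1875 12.8125] v=[1.1250 -1.8750 1.8750 -1.1250]
Step 7: x=[2.0625 5.2500 9.7500 12.9375] v=[1.7500 0.8750 -2.8750 0.2500]
Step 8: x=[3.0313 6.3438 7.6563 12.9688] v=[1.9375 2.1875 -4.1875 0.0625]
Max displacement = 2.3750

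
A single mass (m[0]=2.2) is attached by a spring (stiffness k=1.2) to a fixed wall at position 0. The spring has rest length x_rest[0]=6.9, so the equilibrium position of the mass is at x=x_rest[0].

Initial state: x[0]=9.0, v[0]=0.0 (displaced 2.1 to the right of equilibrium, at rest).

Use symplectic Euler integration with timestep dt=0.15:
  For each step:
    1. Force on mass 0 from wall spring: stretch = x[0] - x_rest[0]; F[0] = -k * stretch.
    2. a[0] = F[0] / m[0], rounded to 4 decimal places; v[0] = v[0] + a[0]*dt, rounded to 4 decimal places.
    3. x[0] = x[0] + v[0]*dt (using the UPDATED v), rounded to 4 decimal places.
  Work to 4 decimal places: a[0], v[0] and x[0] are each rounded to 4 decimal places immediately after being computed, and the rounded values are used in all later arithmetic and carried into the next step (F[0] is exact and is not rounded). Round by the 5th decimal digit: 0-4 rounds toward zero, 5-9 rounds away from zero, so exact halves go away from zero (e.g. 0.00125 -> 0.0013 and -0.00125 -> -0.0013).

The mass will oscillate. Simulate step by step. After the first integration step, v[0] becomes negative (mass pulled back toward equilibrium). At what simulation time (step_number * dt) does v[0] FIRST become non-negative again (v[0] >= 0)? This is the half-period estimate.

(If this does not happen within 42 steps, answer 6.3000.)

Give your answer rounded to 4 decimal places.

Step 0: x=[9.0000] v=[0.0000]
Step 1: x=[8.9742] v=[-0.1718]
Step 2: x=[8.9230] v=[-0.3415]
Step 3: x=[8.8470] v=[-0.5070]
Step 4: x=[8.7471] v=[-0.6663]
Step 5: x=[8.6245] v=[-0.8174]
Step 6: x=[8.4807] v=[-0.9585]
Step 7: x=[8.3175] v=[-1.0878]
Step 8: x=[8.1369] v=[-1.2038]
Step 9: x=[7.9412] v=[-1.3050]
Step 10: x=[7.7327] v=[-1.3902]
Step 11: x=[7.5140] v=[-1.4583]
Step 12: x=[7.2877] v=[-1.5085]
Step 13: x=[7.0567] v=[-1.5402]
Step 14: x=[6.8238] v=[-1.5530]
Step 15: x=[6.5918] v=[-1.5468]
Step 16: x=[6.3636] v=[-1.5216]
Step 17: x=[6.1419] v=[-1.4777]
Step 18: x=[5.9295] v=[-1.4157]
Step 19: x=[5.7291] v=[-1.3363]
Step 20: x=[5.5430] v=[-1.2405]
Step 21: x=[5.3736] v=[-1.1295]
Step 22: x=[5.2229] v=[-1.0046]
Step 23: x=[5.0928] v=[-0.8674]
Step 24: x=[4.9849] v=[-0.7195]
Step 25: x=[4.9005] v=[-0.5628]
Step 26: x=[4.8406] v=[-0.3992]
Step 27: x=[4.8060] v=[-0.2307]
Step 28: x=[4.7971] v=[-0.0594]
Step 29: x=[4.8140] v=[0.1127]
First v>=0 after going negative at step 29, time=4.3500

Answer: 4.3500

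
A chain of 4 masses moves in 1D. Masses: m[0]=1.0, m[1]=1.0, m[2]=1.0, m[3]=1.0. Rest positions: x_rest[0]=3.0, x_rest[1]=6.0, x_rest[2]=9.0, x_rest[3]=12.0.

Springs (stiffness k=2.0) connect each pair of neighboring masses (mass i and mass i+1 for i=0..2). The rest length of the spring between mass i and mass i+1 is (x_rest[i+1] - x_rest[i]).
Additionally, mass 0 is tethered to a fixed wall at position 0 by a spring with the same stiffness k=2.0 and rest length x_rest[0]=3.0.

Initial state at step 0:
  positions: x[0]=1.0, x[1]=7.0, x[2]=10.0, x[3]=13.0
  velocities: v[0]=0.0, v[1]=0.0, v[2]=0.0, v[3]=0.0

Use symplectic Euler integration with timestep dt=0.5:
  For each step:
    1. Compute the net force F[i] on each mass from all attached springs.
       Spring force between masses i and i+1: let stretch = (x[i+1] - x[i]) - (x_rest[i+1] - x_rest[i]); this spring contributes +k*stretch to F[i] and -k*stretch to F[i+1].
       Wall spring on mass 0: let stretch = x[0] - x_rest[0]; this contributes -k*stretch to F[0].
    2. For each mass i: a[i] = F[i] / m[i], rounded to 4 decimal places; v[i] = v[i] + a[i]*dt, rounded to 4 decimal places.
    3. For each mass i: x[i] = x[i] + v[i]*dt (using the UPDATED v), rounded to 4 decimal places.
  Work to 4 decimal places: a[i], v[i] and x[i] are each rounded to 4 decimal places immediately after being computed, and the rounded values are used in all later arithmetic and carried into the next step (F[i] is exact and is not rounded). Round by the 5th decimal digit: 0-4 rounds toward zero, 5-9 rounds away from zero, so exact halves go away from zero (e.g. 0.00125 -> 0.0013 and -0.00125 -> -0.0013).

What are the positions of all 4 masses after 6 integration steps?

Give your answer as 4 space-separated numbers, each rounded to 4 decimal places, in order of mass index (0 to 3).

Step 0: x=[1.0000 7.0000 10.0000 13.0000] v=[0.0000 0.0000 0.0000 0.0000]
Step 1: x=[3.5000 5.5000 10.0000 13.0000] v=[5.0000 -3.0000 0.0000 0.0000]
Step 2: x=[5.2500 5.2500 9.2500 13.0000] v=[3.5000 -0.5000 -1.5000 0.0000]
Step 3: x=[4.3750 7.0000 8.3750 12.6250] v=[-1.7500 3.5000 -1.7500 -0.7500]
Step 4: x=[2.6250 8.1250 8.9375 11.6250] v=[-3.5000 2.2500 1.1250 -2.0000]
Step 5: x=[2.3125 6.9063 10.4375 10.7813] v=[-0.6250 -2.4375 3.0000 -1.6875]
Step 6: x=[3.1407 5.1563 10.3438 11.2657] v=[1.6563 -3.5001 -0.1874 0.9687]

Answer: 3.1407 5.1563 10.3438 11.2657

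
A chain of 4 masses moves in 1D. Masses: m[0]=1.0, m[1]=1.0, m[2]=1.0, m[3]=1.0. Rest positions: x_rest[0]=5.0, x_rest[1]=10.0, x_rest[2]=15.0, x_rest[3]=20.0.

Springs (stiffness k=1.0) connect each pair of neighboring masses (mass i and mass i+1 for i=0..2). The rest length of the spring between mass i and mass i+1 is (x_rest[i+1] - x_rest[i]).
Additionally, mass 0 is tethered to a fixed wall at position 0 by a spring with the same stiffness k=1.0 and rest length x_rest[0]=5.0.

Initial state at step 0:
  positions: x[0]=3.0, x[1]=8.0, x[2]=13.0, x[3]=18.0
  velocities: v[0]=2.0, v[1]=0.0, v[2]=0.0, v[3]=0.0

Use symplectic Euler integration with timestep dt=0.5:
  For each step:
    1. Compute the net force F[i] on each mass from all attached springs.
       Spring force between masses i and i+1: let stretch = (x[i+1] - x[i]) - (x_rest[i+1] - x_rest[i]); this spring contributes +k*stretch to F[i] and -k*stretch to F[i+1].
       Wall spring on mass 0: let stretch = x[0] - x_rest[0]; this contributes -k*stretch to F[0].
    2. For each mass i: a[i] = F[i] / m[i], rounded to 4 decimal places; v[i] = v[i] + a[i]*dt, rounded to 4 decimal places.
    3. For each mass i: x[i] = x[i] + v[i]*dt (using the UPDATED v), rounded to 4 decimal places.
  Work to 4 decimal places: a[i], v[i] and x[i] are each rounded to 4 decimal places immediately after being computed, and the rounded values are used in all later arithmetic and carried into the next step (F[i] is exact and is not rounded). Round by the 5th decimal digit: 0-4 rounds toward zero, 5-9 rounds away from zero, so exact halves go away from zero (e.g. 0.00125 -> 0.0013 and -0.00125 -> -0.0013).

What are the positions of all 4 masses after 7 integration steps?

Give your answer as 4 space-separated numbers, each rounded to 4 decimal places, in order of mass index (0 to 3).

Answer: 4.6005 10.5689 15.9181 19.3200

Derivation:
Step 0: x=[3.0000 8.0000 13.0000 18.0000] v=[2.0000 0.0000 0.0000 0.0000]
Step 1: x=[4.5000 8.0000 13.0000 18.0000] v=[3.0000 0.0000 0.0000 0.0000]
Step 2: x=[5.7500 8.3750 13.0000 18.0000] v=[2.5000 0.7500 0.0000 0.0000]
Step 3: x=[6.2188 9.2500 13.0938 18.0000] v=[0.9375 1.7500 0.1875 0.0000]
Step 4: x=[5.8907 10.3282 13.4532 18.0235] v=[-0.6563 2.1563 0.7187 0.0469]
Step 5: x=[5.1993 11.0783 14.1739 18.1544] v=[-1.3829 1.5001 1.4414 0.2618]
Step 6: x=[4.6778 11.1325 15.1159 18.5402] v=[-1.0431 0.1084 1.8839 0.7716]
Step 7: x=[4.6005 10.5689 15.9181 19.3200] v=[-0.1547 -1.1273 1.6044 1.5595]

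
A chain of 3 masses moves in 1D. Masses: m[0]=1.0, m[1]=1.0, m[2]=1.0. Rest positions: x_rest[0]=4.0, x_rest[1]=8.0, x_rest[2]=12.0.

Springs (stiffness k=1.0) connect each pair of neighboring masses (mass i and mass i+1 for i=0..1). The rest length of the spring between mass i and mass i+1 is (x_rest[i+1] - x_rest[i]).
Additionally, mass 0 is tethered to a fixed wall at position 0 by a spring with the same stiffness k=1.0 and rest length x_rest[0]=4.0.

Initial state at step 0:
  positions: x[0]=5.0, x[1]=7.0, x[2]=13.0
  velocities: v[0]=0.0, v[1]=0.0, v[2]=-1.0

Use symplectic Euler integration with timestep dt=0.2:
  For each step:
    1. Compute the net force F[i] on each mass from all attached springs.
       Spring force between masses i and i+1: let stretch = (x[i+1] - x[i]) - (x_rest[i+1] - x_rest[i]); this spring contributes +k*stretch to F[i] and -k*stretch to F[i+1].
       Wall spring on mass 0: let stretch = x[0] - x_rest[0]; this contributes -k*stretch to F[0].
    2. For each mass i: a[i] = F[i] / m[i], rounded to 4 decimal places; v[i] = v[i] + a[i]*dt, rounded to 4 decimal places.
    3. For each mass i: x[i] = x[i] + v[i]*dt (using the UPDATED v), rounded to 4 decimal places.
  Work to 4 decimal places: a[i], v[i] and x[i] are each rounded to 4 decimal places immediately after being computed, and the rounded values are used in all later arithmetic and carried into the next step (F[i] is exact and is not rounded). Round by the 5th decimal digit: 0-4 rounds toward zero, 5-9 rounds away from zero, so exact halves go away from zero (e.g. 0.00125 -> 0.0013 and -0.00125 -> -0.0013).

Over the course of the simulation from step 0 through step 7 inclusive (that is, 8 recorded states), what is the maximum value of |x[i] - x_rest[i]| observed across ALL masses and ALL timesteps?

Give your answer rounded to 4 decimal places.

Answer: 1.2867

Derivation:
Step 0: x=[5.0000 7.0000 13.0000] v=[0.0000 0.0000 -1.0000]
Step 1: x=[4.8800 7.1600 12.7200] v=[-0.6000 0.8000 -1.4000]
Step 2: x=[4.6560 7.4512 12.3776] v=[-1.1200 1.4560 -1.7120]
Step 3: x=[4.3576 7.8276 11.9981] v=[-1.4922 1.8822 -1.8973]
Step 4: x=[4.0237 8.2321 11.6118] v=[-1.6697 2.0223 -1.9314]
Step 5: x=[3.6971 8.6034 11.2503] v=[-1.6328 1.8566 -1.8073]
Step 6: x=[3.4189 8.8843 10.9430] v=[-1.3910 1.4047 -1.5367]
Step 7: x=[3.2226 9.0290 10.7133] v=[-0.9817 0.7234 -1.1484]
Max displacement = 1.2867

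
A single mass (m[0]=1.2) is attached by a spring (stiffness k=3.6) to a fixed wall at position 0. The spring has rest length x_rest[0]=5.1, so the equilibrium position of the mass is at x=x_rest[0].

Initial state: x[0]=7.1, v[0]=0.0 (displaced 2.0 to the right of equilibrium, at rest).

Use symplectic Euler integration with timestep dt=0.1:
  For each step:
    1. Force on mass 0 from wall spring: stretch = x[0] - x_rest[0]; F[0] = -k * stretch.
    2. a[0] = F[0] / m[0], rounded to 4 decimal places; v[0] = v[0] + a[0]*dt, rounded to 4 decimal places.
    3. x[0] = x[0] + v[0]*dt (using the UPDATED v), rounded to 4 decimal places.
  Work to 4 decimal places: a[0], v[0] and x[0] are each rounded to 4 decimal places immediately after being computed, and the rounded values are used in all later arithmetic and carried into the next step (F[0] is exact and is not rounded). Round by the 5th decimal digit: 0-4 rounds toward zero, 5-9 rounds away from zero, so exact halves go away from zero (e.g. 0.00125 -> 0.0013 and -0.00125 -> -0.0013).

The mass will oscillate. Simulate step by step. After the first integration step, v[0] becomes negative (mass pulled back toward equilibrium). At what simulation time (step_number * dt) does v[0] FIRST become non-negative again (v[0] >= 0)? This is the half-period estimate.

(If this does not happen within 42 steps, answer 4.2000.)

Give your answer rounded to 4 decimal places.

Step 0: x=[7.1000] v=[0.0000]
Step 1: x=[7.0400] v=[-0.6000]
Step 2: x=[6.9218] v=[-1.1820]
Step 3: x=[6.7490] v=[-1.7285]
Step 4: x=[6.5267] v=[-2.2232]
Step 5: x=[6.2616] v=[-2.6512]
Step 6: x=[5.9616] v=[-2.9997]
Step 7: x=[5.6358] v=[-3.2582]
Step 8: x=[5.2939] v=[-3.4189]
Step 9: x=[4.9462] v=[-3.4771]
Step 10: x=[4.6031] v=[-3.4310]
Step 11: x=[4.2749] v=[-3.2819]
Step 12: x=[3.9715] v=[-3.0344]
Step 13: x=[3.7019] v=[-2.6959]
Step 14: x=[3.4743] v=[-2.2765]
Step 15: x=[3.2954] v=[-1.7888]
Step 16: x=[3.1707] v=[-1.2474]
Step 17: x=[3.1038] v=[-0.6686]
Step 18: x=[3.0968] v=[-0.0697]
Step 19: x=[3.1499] v=[0.5313]
First v>=0 after going negative at step 19, time=1.9000

Answer: 1.9000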